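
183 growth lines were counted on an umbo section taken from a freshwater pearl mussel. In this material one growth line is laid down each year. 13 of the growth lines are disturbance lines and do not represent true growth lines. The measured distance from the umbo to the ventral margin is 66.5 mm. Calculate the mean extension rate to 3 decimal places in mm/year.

0.391 mm/year

Adjusted count: 183 − 13 = 170 growth lines.
Extension rate ≈ 66.5 / 170 = 0.391 mm/year.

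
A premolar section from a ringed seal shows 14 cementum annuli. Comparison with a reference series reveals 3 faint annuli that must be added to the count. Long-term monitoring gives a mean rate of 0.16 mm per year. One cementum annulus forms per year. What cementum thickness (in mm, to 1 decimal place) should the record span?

Adjusted count: 14 + 3 = 17 cementum annuli.
17 years at 0.16 mm/year gives 0.16 × 17 = 2.7 mm.

2.7 mm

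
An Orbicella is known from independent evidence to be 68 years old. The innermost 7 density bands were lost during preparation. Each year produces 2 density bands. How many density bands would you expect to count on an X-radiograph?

Expected density bands: 68 × 2 = 136.
Subtracting the 7 density bands not captured gives 136 − 7 = 129 density bands in the record.

129 density bands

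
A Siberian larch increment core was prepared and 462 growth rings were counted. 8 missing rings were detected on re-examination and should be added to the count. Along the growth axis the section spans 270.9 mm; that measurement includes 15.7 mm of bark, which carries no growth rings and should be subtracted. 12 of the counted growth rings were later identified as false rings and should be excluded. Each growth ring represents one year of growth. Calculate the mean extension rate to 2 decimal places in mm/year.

Correcting the raw count gives 462 − 12 + 8 = 458 true growth rings.
Net length = 270.9 − 15.7 = 255.2 mm.
Mean rate = 255.2 mm / 458 years ≈ 0.56 mm/year.

0.56 mm/year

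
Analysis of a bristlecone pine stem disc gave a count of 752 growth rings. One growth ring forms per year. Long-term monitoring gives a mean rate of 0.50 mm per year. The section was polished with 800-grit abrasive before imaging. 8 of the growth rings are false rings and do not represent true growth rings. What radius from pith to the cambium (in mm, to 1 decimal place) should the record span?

372.0 mm

After corrections the count is 752 − 8 = 744 growth rings.
744 years at 0.50 mm/year gives 0.50 × 744 = 372.0 mm.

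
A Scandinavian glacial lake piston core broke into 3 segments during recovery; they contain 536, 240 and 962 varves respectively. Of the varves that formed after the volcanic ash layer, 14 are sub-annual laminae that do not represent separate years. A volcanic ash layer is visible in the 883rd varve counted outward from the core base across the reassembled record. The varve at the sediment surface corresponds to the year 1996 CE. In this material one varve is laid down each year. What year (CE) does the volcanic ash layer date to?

1155 CE

Total varves = 536 + 240 + 962 = 1738.
The volcanic ash layer sits at varve 883 from the core base, so 1738 − 883 = 855 varves formed after it.
855 − 14 false = 841 true varves after the volcanic ash layer.
The varve at the sediment surface is 1996 CE, so the volcanic ash layer dates to 1996 − 841 = 1155 CE.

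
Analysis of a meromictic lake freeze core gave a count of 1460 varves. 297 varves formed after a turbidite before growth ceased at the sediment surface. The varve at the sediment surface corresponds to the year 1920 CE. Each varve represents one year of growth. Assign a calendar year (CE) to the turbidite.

297 varves post-date the turbidite.
Counting back 297 years from 1920 CE places the turbidite in 1920 − 297 = 1623 CE.

1623 CE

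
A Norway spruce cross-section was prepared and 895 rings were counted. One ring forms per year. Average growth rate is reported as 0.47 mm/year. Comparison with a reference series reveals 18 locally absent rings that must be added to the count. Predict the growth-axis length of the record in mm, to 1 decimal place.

429.1 mm

True ring count = 895 + 18 = 913.
Predicted length = 0.47 mm/year × 913 years = 429.1 mm.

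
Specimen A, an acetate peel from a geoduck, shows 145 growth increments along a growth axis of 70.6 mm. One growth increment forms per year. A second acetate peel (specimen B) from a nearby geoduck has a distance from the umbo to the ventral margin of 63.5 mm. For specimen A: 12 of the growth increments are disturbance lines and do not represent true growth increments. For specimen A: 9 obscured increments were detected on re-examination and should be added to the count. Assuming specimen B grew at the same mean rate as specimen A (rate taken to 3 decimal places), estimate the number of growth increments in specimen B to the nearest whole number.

128 growth increments

Specimen A: after corrections the count is 145 − 12 + 9 = 142 growth increments.
A: Extension rate ≈ 70.6 / 142 = 0.497 mm/yr.
Specimen B: 63.5 mm / 0.497 mm per year = 127.77 years ≈ 128 growth increments.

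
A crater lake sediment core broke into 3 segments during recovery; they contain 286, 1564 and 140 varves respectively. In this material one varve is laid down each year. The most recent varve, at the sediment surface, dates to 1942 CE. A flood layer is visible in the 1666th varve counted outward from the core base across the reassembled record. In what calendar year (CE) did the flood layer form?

1618 CE

Total varves = 286 + 1564 + 140 = 1990.
Between varve 1666 and the sediment surface there are 1990 − 1666 = 324 varves.
The varve at the sediment surface is 1942 CE, so the flood layer dates to 1942 − 324 = 1618 CE.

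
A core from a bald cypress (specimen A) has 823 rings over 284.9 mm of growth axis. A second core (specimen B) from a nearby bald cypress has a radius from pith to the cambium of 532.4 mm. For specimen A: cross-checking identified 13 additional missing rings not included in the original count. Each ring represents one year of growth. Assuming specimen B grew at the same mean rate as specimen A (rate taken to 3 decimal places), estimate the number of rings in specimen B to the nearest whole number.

1561 rings

Specimen A: correcting the raw count gives 823 + 13 = 836 true rings.
A: Mean rate = 284.9 mm / 836 years ≈ 0.341 mm/yr.
Specimen B: 532.4 mm / 0.341 mm per year = 1561.29 years ≈ 1561 rings.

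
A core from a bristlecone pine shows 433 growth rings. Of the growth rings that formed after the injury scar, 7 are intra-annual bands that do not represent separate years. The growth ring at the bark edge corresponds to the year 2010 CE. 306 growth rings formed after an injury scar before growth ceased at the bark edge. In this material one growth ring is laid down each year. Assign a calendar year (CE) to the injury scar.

1711 CE

306 growth rings formed after the injury scar.
Removing the 7 false growth rings leaves 306 − 7 = 299 true growth rings beyond the injury scar.
The growth ring at the bark edge is 2010 CE, so the injury scar dates to 2010 − 299 = 1711 CE.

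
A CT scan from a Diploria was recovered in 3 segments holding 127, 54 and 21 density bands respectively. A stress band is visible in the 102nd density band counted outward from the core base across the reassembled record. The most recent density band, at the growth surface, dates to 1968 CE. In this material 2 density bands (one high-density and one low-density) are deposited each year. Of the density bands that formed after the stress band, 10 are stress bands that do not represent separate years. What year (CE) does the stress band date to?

1923 CE

Total density bands = 127 + 54 + 21 = 202.
Between density band 102 and the growth surface there are 202 − 102 = 100 density bands.
Removing the 10 false density bands leaves 100 − 10 = 90 true density bands beyond the stress band.
90 density bands at 2 per year is 90 / 2 = 45 years.
Counting back 45 years from 1968 CE places the stress band in 1968 − 45 = 1923 CE.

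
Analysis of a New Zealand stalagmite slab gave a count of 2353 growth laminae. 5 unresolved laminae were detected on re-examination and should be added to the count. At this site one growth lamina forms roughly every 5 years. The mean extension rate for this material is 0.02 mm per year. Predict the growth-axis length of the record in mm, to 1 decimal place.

235.8 mm

True growth lamina count = 2353 + 5 = 2358.
Multiplying by 5 years per growth lamina: 2358 × 5 = 11790 years.
11790 years at 0.02 mm/year gives 0.02 × 11790 = 235.8 mm.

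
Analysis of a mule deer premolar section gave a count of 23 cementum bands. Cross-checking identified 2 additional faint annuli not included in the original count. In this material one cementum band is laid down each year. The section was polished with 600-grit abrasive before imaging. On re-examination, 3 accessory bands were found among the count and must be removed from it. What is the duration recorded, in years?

After corrections the count is 23 − 3 + 2 = 22 cementum bands.
With a one-to-one cementum band periodicity this is 22 years.

22 years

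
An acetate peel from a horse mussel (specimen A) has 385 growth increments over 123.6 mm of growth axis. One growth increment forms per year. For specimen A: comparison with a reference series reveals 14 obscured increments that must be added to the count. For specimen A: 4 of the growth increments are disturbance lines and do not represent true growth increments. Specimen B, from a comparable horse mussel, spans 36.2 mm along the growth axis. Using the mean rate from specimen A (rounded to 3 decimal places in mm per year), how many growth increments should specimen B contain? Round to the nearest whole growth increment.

Specimen A: after corrections the count is 385 − 4 + 14 = 395 growth increments.
A: Extension rate ≈ 123.6 / 395 = 0.313 mm per year.
For B, 36.2 / 0.313 = 115.65 years ≈ 116 growth increments.

116 growth increments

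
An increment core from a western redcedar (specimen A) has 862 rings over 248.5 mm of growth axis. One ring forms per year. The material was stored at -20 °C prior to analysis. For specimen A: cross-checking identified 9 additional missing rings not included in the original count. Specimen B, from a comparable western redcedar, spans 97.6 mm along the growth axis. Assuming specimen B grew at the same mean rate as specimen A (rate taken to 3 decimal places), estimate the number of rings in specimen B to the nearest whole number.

342 rings

Specimen A: after corrections the count is 862 + 9 = 871 rings.
A: Mean rate = 248.5 mm / 871 years ≈ 0.285 mm/year.
B spans 97.6 / 0.285 = 342.46 years ≈ 342 rings.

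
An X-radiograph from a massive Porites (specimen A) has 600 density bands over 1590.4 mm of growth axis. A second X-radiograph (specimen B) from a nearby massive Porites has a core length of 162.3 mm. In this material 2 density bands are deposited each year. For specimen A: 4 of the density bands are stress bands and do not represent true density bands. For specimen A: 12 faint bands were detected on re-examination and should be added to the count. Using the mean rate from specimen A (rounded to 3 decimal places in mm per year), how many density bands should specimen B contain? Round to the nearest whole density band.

62 density bands

Specimen A: correcting the raw count gives 600 − 4 + 12 = 608 true density bands.
Specimen A: 608 density bands at 2 per year is 608 / 2 = 304 years.
A: 1590.4 mm over 304 years gives 1590.4 / 304 ≈ 5.232 mm per year.
For B, 162.3 / 5.232 = 31.02 years; at 2 density bands per year that is 31.02 × 2 ≈ 62 density bands.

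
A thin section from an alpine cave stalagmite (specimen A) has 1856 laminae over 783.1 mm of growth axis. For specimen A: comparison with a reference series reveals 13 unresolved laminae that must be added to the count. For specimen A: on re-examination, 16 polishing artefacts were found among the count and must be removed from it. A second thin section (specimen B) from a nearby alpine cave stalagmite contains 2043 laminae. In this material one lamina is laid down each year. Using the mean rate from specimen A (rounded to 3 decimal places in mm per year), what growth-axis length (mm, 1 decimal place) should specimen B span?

Specimen A: correcting the raw count gives 1856 − 16 + 13 = 1853 true laminae.
A: Mean rate = 783.1 mm / 1853 years ≈ 0.423 mm/yr.
Length of B = 0.423 × 2043 = 864.2 mm.

864.2 mm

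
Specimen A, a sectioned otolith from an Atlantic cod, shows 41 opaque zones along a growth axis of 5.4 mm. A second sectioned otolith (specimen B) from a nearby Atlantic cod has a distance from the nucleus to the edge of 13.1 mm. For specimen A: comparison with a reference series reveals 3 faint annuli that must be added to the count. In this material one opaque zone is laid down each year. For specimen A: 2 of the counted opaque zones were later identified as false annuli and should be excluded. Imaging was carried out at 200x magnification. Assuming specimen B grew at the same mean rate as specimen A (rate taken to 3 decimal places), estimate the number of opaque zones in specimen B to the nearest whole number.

Specimen A: correcting the raw count gives 41 − 2 + 3 = 42 true opaque zones.
A: Extension rate ≈ 5.4 / 42 = 0.129 mm/year.
Specimen B: 13.1 mm / 0.129 mm per year = 101.55 years ≈ 102 opaque zones.

102 opaque zones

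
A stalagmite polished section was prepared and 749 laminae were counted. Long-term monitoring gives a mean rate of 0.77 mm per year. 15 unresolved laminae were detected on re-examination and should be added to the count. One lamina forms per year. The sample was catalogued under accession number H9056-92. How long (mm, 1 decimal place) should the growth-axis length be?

Adjusted count: 749 + 15 = 764 laminae.
764 years at 0.77 mm/year gives 0.77 × 764 = 588.3 mm.

588.3 mm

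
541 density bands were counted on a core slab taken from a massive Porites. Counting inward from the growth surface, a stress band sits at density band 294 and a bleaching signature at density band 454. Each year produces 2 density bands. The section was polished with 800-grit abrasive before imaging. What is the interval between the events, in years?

The two markers are separated by 454 − 294 = 160 density bands.
Dividing by 2 density bands per year: 160 / 2 = 80 years.

80 yr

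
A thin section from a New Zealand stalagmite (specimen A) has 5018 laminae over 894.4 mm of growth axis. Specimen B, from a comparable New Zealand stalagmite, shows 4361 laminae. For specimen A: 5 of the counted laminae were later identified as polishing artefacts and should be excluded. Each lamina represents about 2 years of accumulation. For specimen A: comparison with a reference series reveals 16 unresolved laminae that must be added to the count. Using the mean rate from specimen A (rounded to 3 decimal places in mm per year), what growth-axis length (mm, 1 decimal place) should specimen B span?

Specimen A: after corrections the count is 5018 − 5 + 16 = 5029 laminae.
Specimen A: 5029 laminae at 2 years each span 5029 × 2 = 10058 years.
A: 894.4 mm over 10058 years gives 894.4 / 10058 ≈ 0.089 mm/yr.
Specimen B: multiplying by 2 years per lamina: 4361 × 2 = 8722 years. Length of B = 0.089 × 8722 = 776.3 mm.

776.3 mm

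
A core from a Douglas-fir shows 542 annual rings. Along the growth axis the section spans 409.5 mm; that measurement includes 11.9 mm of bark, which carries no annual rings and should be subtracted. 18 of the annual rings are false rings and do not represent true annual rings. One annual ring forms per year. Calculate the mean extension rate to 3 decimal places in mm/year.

True annual ring count = 542 − 18 = 524.
Net length = 409.5 − 11.9 = 397.6 mm.
Mean rate = 397.6 mm / 524 years ≈ 0.759 mm/year.

0.759 mm/year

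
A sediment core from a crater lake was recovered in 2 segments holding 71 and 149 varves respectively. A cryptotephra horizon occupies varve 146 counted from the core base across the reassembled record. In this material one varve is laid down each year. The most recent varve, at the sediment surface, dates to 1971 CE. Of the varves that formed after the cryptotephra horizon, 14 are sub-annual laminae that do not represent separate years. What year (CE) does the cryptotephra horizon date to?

Total varves = 71 + 149 = 220.
Between varve 146 and the sediment surface there are 220 − 146 = 74 varves.
Removing the 14 false varves leaves 74 − 14 = 60 true varves beyond the cryptotephra horizon.
The varve at the sediment surface is 1971 CE, so the cryptotephra horizon dates to 1971 − 60 = 1911 CE.

1911 CE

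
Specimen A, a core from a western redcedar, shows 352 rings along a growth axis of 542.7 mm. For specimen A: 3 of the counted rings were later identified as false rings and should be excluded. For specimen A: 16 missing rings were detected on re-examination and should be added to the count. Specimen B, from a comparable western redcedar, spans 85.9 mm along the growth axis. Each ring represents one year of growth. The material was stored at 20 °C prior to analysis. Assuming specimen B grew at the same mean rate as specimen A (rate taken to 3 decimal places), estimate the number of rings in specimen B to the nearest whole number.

58 rings

Specimen A: true ring count = 352 − 3 + 16 = 365.
A: 542.7 mm over 365 years gives 542.7 / 365 ≈ 1.487 mm per year.
B spans 85.9 / 1.487 = 57.77 years ≈ 58 rings.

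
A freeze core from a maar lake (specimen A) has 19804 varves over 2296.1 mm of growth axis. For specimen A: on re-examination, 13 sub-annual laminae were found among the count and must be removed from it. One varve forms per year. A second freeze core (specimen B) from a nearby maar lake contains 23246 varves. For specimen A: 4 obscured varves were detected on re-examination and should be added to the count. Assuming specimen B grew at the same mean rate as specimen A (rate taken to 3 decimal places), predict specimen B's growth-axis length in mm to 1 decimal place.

Specimen A: true varve count = 19804 − 13 + 4 = 19795.
A: Extension rate ≈ 2296.1 / 19795 = 0.116 mm/year.
For B, 0.116 mm/year × 23246 years = 2696.5 mm.

2696.5 mm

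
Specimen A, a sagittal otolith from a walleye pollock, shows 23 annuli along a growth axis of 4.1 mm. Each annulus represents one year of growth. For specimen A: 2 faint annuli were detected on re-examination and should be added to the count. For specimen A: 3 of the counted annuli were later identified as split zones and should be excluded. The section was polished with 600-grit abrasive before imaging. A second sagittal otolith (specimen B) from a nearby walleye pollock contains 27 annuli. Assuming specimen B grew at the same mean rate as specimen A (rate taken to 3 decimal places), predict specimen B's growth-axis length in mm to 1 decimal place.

5.0 mm

Specimen A: after corrections the count is 23 − 3 + 2 = 22 annuli.
A: 4.1 mm over 22 years gives 4.1 / 22 ≈ 0.186 mm per year.
B's length ≈ 0.186 × 27 = 5.0 mm.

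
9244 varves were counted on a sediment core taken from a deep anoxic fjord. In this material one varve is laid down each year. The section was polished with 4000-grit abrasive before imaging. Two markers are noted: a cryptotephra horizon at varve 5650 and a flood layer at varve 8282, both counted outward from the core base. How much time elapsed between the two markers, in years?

2632 years

8282 − 5650 = 2632 varves lie between the two events.
One varve per year makes the interval 2632 years.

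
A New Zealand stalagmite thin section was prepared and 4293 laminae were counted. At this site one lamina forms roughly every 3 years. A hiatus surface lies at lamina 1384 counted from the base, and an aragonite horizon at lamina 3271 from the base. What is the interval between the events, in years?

5661 yr

Separation: 3271 − 1384 = 1887 laminae.
1887 laminae at 3 years each span 1887 × 3 = 5661 years.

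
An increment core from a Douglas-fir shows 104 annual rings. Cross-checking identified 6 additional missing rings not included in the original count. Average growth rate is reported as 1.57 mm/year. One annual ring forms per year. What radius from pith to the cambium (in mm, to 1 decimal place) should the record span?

Adjusted count: 104 + 6 = 110 annual rings.
Predicted length = 1.57 mm/year × 110 years = 172.7 mm.

172.7 mm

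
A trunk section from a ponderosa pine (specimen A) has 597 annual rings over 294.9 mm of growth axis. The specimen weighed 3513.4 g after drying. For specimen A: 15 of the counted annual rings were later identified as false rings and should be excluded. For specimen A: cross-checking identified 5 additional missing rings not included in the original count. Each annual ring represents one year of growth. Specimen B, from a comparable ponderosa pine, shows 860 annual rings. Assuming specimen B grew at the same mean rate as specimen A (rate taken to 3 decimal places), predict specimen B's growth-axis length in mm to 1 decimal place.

Specimen A: true annual ring count = 597 − 15 + 5 = 587.
A: Extension rate ≈ 294.9 / 587 = 0.502 mm/yr.
B's length ≈ 0.502 × 860 = 431.7 mm.

431.7 mm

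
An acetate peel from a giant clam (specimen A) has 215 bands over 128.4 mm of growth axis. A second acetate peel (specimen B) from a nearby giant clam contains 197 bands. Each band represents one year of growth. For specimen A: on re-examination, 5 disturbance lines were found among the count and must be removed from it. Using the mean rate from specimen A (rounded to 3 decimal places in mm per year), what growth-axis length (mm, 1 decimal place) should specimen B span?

Specimen A: true band count = 215 − 5 = 210.
A: 128.4 mm over 210 years gives 128.4 / 210 ≈ 0.611 mm per year.
For B, 0.611 mm/year × 197 years = 120.4 mm.

120.4 mm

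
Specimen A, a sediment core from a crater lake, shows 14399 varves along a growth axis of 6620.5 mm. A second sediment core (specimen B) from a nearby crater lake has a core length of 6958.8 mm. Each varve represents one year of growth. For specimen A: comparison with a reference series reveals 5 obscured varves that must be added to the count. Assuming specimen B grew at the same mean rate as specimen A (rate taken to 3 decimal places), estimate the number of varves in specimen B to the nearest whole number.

Specimen A: after corrections the count is 14399 + 5 = 14404 varves.
A: 6620.5 mm over 14404 years gives 6620.5 / 14404 ≈ 0.460 mm per year.
For B, 6958.8 / 0.460 = 15127.83 years ≈ 15128 varves.

15128 varves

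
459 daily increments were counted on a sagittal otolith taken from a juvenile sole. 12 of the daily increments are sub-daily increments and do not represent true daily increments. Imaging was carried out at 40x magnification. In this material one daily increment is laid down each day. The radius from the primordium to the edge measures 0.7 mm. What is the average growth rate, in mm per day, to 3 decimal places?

0.002 mm per day

After corrections the count is 459 − 12 = 447 daily increments.
0.7 mm over 447 days gives 0.7 / 447 ≈ 0.002 mm per day.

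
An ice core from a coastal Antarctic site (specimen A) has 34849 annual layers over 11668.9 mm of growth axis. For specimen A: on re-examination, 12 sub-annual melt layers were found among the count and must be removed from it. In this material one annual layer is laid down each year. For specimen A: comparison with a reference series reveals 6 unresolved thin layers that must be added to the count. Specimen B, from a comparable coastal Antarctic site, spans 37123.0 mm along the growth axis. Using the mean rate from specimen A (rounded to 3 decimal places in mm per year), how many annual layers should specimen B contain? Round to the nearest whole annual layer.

110815 annual layers

Specimen A: correcting the raw count gives 34849 − 12 + 6 = 34843 true annual layers.
A: Extension rate ≈ 11668.9 / 34843 = 0.335 mm per year.
For B, 37123.0 / 0.335 = 110814.93 years ≈ 110815 annual layers.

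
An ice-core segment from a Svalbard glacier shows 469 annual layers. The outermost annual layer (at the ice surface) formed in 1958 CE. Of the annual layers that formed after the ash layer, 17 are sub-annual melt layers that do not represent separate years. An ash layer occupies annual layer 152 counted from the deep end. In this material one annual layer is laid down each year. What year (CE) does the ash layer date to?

1658 CE

The ash layer sits at annual layer 152 from the deep end, so 469 − 152 = 317 annual layers formed after it.
Removing the 17 false annual layers leaves 317 − 17 = 300 true annual layers beyond the ash layer.
The annual layer at the ice surface is 1958 CE, so the ash layer dates to 1958 − 300 = 1658 CE.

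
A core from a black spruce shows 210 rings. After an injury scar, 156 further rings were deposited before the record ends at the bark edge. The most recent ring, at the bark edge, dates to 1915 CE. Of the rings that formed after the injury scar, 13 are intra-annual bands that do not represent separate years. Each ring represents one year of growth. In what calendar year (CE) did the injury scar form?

1772 CE

156 rings formed after the injury scar.
Excluding 13 false rings: 156 − 13 = 143.
Counting back 143 years from 1915 CE places the injury scar in 1915 − 143 = 1772 CE.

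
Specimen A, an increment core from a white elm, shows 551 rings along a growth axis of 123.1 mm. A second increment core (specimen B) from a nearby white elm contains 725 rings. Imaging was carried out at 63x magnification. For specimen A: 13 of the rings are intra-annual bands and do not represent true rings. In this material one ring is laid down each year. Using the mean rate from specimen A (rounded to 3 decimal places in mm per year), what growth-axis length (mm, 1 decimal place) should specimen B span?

166.0 mm

Specimen A: true ring count = 551 − 13 = 538.
A: 123.1 mm over 538 years gives 123.1 / 538 ≈ 0.229 mm per year.
Length of B = 0.229 × 725 = 166.0 mm.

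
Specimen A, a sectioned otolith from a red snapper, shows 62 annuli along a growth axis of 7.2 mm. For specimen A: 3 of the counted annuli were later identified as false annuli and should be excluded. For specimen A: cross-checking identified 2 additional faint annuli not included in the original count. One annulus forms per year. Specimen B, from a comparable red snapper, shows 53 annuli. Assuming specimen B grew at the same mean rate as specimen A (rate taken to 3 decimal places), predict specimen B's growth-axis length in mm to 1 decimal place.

Specimen A: adjusted count: 62 − 3 + 2 = 61 annuli.
A: 7.2 mm over 61 years gives 7.2 / 61 ≈ 0.118 mm per year.
For B, 0.118 mm/year × 53 years = 6.3 mm.

6.3 mm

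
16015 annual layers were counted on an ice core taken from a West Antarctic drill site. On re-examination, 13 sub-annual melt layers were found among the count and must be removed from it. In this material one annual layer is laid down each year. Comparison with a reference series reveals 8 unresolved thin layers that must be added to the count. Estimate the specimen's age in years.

After corrections the count is 16015 − 13 + 8 = 16010 annual layers.
One annual layer per year makes the duration 16010 years.

16010 years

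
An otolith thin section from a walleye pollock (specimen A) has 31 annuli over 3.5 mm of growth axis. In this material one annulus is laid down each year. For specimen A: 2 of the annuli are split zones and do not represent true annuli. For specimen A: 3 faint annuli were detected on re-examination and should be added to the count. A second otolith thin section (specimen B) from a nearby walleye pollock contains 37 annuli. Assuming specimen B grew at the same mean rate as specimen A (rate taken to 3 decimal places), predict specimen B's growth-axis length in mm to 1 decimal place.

4.0 mm

Specimen A: true annulus count = 31 − 2 + 3 = 32.
A: 3.5 mm over 32 years gives 3.5 / 32 ≈ 0.109 mm/yr.
For B, 0.109 mm/year × 37 years = 4.0 mm.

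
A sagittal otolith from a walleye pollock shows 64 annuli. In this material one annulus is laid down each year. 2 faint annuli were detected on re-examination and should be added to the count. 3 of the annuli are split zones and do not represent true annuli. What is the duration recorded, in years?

63 years

After corrections the count is 64 − 3 + 2 = 63 annuli.
With a one-to-one annulus periodicity this is 63 years.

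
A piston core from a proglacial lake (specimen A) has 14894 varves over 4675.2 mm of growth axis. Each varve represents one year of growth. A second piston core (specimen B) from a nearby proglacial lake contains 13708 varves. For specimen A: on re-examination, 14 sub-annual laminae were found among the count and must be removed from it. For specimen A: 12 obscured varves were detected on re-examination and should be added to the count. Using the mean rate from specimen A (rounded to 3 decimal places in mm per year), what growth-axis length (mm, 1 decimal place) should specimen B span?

4304.3 mm

Specimen A: adjusted count: 14894 − 14 + 12 = 14892 varves.
A: Extension rate ≈ 4675.2 / 14892 = 0.314 mm/year.
B's length ≈ 0.314 × 13708 = 4304.3 mm.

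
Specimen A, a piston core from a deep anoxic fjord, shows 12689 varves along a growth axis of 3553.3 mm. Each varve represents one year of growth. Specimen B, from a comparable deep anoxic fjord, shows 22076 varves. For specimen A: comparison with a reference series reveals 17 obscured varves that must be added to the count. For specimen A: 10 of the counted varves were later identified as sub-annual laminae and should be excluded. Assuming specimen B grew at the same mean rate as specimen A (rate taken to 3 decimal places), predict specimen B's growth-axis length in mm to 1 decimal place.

6181.3 mm

Specimen A: correcting the raw count gives 12689 − 10 + 17 = 12696 true varves.
A: 3553.3 mm over 12696 years gives 3553.3 / 12696 ≈ 0.280 mm/yr.
For B, 0.280 mm/year × 22076 years = 6181.3 mm.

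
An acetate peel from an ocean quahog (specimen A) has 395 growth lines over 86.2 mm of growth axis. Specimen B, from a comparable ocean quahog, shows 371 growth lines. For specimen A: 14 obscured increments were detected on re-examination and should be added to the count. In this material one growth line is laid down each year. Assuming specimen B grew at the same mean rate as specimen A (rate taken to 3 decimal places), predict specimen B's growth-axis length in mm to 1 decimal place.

Specimen A: adjusted count: 395 + 14 = 409 growth lines.
A: 86.2 mm over 409 years gives 86.2 / 409 ≈ 0.211 mm/yr.
For B, 0.211 mm/year × 371 years = 78.3 mm.

78.3 mm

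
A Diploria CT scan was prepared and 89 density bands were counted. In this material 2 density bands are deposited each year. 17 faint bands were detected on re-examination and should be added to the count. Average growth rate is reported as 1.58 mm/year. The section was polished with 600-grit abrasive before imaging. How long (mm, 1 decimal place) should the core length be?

Correcting the raw count gives 89 + 17 = 106 true density bands.
106 density bands at 2 per year is 106 / 2 = 53 years.
53 years at 1.58 mm/year gives 1.58 × 53 = 83.7 mm.

83.7 mm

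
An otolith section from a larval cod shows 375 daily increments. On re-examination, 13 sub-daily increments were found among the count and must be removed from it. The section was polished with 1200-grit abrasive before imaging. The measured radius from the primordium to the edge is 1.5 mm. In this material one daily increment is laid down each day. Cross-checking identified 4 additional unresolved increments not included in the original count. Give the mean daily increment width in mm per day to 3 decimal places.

0.004 mm per day

Adjusted count: 375 − 13 + 4 = 366 daily increments.
1.5 mm over 366 days gives 1.5 / 366 ≈ 0.004 mm per day.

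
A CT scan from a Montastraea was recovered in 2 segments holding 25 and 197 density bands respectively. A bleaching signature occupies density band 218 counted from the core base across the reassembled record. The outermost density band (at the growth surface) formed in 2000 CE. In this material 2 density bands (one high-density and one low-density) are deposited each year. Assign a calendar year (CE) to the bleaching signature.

Total density bands = 25 + 197 = 222.
The bleaching signature sits at density band 218 from the core base, so 222 − 218 = 4 density bands formed after it.
4 density bands at 2 per year is 4 / 2 = 2 years.
Counting back 2 years from 2000 CE places the bleaching signature in 2000 − 2 = 1998 CE.

1998 CE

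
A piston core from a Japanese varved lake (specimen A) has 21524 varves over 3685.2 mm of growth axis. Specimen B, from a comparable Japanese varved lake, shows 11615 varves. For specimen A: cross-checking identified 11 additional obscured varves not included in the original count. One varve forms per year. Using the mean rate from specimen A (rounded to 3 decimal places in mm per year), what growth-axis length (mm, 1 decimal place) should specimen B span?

1986.2 mm

Specimen A: true varve count = 21524 + 11 = 21535.
A: Mean rate = 3685.2 mm / 21535 years ≈ 0.171 mm/yr.
For B, 0.171 mm/year × 11615 years = 1986.2 mm.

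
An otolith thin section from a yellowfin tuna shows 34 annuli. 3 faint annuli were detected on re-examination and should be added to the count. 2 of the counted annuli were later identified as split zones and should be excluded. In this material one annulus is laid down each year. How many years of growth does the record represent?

Correcting the raw count gives 34 − 2 + 3 = 35 true annuli.
At one annulus per year, that is 35 years.

35 years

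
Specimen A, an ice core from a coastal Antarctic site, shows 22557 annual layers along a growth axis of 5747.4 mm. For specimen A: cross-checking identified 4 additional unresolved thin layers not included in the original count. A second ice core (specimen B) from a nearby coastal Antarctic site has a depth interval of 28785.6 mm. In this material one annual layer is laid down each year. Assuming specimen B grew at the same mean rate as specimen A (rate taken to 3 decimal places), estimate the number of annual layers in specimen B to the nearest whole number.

112885 annual layers

Specimen A: after corrections the count is 22557 + 4 = 22561 annual layers.
A: 5747.4 mm over 22561 years gives 5747.4 / 22561 ≈ 0.255 mm/yr.
Specimen B: 28785.6 mm / 0.255 mm per year = 112884.71 years ≈ 112885 annual layers.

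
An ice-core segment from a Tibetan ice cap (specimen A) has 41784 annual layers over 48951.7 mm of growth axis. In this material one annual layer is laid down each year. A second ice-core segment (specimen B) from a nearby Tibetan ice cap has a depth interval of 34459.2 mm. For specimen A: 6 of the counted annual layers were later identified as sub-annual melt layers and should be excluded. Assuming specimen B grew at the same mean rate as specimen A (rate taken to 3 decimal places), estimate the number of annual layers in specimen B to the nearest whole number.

Specimen A: after corrections the count is 41784 − 6 = 41778 annual layers.
A: 48951.7 mm over 41778 years gives 48951.7 / 41778 ≈ 1.172 mm per year.
Specimen B: 34459.2 mm / 1.172 mm per year = 29402.05 years ≈ 29402 annual layers.

29402 annual layers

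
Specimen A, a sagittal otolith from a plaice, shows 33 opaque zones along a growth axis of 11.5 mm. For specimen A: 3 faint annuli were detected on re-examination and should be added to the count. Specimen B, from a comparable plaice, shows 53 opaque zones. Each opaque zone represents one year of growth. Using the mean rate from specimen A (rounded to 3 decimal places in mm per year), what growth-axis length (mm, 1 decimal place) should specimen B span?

16.9 mm

Specimen A: correcting the raw count gives 33 + 3 = 36 true opaque zones.
A: 11.5 mm over 36 years gives 11.5 / 36 ≈ 0.319 mm per year.
B's length ≈ 0.319 × 53 = 16.9 mm.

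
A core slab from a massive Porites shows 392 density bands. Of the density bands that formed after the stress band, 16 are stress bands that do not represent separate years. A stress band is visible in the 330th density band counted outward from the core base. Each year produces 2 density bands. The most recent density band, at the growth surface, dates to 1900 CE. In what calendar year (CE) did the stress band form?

Between density band 330 and the growth surface there are 392 − 330 = 62 density bands.
Excluding 16 false density bands: 62 − 16 = 46.
With 2 density bands per year, 46 / 2 = 23 years.
Counting back 23 years from 1900 CE places the stress band in 1900 − 23 = 1877 CE.

1877 CE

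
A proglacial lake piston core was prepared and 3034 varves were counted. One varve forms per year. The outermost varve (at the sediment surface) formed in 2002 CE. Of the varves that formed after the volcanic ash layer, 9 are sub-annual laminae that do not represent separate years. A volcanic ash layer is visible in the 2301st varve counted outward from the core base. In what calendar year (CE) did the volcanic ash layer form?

1278 CE

Between varve 2301 and the sediment surface there are 3034 − 2301 = 733 varves.
Removing the 9 false varves leaves 733 − 9 = 724 true varves beyond the volcanic ash layer.
The varve at the sediment surface is 2002 CE, so the volcanic ash layer dates to 2002 − 724 = 1278 CE.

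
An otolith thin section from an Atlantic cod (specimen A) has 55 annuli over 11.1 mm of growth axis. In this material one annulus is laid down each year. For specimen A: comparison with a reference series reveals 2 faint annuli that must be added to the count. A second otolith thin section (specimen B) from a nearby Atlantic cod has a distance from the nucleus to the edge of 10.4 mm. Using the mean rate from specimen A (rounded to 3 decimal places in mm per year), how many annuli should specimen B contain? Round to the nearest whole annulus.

53 annuli

Specimen A: after corrections the count is 55 + 2 = 57 annuli.
A: Mean rate = 11.1 mm / 57 years ≈ 0.195 mm/year.
For B, 10.4 / 0.195 = 53.33 years ≈ 53 annuli.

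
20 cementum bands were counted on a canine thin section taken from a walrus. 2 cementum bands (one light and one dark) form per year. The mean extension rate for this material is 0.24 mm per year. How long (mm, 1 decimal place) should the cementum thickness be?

2.4 mm

With 2 cementum bands per year, 20 / 2 = 10 years.
Length ≈ 0.24 × 10 = 2.4 mm.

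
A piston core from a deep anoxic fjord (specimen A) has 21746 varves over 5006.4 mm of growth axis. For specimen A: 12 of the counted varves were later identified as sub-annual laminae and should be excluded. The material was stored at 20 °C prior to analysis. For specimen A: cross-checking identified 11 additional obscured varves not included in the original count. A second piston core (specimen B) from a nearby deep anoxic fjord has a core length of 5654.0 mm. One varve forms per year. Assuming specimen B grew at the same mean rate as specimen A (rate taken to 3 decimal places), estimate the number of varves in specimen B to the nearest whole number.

24583 varves

Specimen A: adjusted count: 21746 − 12 + 11 = 21745 varves.
A: Extension rate ≈ 5006.4 / 21745 = 0.230 mm/yr.
Specimen B: 5654.0 mm / 0.230 mm per year = 24582.61 years ≈ 24583 varves.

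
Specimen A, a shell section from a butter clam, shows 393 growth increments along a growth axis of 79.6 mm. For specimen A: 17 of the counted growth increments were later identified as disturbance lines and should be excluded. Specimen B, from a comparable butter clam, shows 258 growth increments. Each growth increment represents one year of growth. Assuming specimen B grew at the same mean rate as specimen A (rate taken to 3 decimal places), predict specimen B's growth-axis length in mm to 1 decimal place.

Specimen A: adjusted count: 393 − 17 = 376 growth increments.
A: Mean rate = 79.6 mm / 376 years ≈ 0.212 mm/yr.
For B, 0.212 mm/year × 258 years = 54.7 mm.

54.7 mm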